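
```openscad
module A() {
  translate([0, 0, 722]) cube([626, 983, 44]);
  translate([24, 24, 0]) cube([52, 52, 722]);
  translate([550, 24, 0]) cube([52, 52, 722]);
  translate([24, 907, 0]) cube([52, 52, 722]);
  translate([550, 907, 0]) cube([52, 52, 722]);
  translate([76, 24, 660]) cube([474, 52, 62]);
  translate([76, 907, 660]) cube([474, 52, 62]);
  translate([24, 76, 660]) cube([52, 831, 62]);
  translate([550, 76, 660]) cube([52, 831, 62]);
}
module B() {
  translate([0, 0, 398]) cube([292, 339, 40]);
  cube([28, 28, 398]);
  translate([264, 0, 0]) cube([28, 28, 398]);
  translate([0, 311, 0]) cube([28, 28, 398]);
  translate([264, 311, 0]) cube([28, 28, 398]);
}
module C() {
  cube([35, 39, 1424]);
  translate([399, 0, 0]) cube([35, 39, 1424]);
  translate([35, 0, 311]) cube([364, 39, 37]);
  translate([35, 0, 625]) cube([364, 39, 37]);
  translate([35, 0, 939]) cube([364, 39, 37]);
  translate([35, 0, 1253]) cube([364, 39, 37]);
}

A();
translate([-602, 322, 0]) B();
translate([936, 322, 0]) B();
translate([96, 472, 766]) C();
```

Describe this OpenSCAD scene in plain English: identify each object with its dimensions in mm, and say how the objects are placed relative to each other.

A is a rectangular dining table. The top is 626×983×44 mm with its upper surface at z = 766 mm. It stands on four 52×52 mm square legs, each inset 24 mm from the nearest pair of top edges, running from the floor to the underside of the top. Four apron rails, 52 mm thick and 62 mm tall, run between adjacent legs with their top edges flush with the underside of the top and their outer faces flush with the legs' outer faces.

B is a four-legged stool. The seat is a 292×339×40 mm slab whose top surface is at z = 438 mm; four square legs, each 28×28 mm in cross-section, run from the floor (z = 0) to the underside of the seat, each flush with a corner of the seat.

C is a wooden ladder with two side rails of 35×39 mm section and 1424 mm height, set 434 mm apart overall. Between them run 4 rectangular rungs (39 mm deep, 37 mm thick), front faces flush with the rails' −y face. The bottom of the first rung is 311 mm above the floor and each subsequent rung is 314 mm higher than the one below.

Two stools sit around the table at the −x, +x sides. The ladder is on top of the table, centred.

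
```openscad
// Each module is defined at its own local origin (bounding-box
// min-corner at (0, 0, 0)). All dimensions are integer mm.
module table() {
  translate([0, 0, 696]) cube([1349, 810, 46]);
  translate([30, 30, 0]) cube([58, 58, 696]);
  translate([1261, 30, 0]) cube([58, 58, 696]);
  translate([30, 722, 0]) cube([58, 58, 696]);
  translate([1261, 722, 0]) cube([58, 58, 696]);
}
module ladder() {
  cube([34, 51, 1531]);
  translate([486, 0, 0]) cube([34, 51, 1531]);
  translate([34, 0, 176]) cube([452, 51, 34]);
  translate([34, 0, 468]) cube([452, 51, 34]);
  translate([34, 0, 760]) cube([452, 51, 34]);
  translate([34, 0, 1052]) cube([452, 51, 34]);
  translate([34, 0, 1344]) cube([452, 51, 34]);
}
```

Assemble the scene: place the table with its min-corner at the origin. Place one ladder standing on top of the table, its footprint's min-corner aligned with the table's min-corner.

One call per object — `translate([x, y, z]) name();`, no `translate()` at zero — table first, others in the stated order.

table();
translate([0, 0, 742]) ladder();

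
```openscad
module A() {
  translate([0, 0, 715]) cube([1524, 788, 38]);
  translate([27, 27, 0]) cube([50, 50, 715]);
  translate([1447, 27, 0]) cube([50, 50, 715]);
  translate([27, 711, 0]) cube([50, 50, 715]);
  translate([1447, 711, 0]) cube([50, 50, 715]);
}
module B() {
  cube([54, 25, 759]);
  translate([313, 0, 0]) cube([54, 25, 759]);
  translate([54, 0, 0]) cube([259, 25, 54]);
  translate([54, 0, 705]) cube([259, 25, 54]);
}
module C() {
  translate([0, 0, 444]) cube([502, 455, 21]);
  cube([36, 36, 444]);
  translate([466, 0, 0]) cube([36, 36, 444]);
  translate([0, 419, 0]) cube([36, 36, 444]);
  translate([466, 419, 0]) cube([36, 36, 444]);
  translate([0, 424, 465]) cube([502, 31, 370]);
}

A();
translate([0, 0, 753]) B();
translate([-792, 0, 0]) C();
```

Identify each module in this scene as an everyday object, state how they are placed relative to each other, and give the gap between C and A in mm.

A is a table. B is a picture frame. C is a chair. The picture frame is on top of the table. The chair is on the floor beside the table on its −x side. The gap between the chair and the table is 290 mm.

The chair's nearest face is 290 mm from the table's −x face.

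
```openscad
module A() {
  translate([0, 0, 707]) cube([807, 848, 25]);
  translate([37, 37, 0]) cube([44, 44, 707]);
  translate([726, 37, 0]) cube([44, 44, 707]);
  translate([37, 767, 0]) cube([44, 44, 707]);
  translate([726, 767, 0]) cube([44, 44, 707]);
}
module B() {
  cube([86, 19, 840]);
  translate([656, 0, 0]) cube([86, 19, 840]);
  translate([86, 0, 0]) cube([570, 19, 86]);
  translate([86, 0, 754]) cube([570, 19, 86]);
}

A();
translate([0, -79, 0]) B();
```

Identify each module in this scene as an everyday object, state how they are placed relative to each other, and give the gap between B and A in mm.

A is a table. B is a picture frame. The picture frame is on the floor beside the table on its −y side. The gap between the picture frame and the table is 60 mm.

The picture frame's nearest face is 60 mm from the table's −y face.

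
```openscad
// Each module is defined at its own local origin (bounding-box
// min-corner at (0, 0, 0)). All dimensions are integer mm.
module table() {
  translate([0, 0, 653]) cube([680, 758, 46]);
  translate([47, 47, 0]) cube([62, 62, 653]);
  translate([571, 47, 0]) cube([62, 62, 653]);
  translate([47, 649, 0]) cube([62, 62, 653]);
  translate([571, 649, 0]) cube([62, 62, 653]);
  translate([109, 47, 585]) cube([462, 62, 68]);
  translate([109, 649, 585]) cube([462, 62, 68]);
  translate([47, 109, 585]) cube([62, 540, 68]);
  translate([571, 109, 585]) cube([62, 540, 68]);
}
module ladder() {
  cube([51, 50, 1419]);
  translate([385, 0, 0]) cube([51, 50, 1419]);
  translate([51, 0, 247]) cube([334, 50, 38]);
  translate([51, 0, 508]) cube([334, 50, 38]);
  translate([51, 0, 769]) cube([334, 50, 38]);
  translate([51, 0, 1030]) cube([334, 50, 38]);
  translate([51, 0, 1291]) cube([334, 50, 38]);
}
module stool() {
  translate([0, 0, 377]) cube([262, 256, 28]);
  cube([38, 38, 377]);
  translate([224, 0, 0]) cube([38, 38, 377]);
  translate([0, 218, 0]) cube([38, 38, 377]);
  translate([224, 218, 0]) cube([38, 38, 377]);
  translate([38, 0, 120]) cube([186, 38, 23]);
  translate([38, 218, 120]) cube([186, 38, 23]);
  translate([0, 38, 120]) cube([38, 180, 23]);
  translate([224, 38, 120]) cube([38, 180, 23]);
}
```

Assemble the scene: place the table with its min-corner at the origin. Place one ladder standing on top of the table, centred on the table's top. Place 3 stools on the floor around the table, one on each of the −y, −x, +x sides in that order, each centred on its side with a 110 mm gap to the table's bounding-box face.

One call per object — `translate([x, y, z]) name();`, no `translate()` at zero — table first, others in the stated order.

table();
translate([122, 354, 699]) ladder();
translate([209, -366, 0]) stool();
translate([-372, 251, 0]) stool();
translate([790, 251, 0]) stool();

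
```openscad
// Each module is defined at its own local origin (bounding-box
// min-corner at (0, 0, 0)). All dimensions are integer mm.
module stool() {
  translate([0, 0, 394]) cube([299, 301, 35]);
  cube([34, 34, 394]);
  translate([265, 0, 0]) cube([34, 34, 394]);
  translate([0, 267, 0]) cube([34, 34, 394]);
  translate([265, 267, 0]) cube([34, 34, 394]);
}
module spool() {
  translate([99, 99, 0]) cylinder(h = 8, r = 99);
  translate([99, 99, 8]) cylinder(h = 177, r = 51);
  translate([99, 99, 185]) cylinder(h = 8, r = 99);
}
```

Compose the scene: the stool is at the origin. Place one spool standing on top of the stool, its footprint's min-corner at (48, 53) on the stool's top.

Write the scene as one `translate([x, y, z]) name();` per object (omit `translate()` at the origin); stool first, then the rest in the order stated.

stool();
translate([48, 53, 429]) spool();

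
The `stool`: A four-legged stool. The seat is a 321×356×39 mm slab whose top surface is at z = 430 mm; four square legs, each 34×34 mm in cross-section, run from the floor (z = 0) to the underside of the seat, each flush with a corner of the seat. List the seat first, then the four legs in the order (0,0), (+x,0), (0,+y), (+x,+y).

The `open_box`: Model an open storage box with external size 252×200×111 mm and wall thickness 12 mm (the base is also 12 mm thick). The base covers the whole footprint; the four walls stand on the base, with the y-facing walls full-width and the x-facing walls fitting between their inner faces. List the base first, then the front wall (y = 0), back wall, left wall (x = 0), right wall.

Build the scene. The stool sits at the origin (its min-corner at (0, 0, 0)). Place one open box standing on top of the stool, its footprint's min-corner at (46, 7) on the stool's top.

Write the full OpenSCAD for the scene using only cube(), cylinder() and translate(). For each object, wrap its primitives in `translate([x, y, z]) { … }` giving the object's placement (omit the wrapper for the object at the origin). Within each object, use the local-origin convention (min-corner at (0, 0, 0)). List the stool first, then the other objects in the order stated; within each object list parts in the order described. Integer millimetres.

translate([0, 0, 391]) cube([321, 356, 39]);
cube([34, 34, 391]);
translate([287, 0, 0]) cube([34, 34, 391]);
translate([0, 322, 0]) cube([34, 34, 391]);
translate([287, 322, 0]) cube([34, 34, 391]);
translate([46, 7, 430]) {
  cube([252, 200, 12]);
  translate([0, 0, 12]) cube([252, 12, 99]);
  translate([0, 188, 12]) cube([252, 12, 99]);
  translate([0, 12, 12]) cube([12, 176, 99]);
  translate([240, 12, 12]) cube([12, 176, 99]);
}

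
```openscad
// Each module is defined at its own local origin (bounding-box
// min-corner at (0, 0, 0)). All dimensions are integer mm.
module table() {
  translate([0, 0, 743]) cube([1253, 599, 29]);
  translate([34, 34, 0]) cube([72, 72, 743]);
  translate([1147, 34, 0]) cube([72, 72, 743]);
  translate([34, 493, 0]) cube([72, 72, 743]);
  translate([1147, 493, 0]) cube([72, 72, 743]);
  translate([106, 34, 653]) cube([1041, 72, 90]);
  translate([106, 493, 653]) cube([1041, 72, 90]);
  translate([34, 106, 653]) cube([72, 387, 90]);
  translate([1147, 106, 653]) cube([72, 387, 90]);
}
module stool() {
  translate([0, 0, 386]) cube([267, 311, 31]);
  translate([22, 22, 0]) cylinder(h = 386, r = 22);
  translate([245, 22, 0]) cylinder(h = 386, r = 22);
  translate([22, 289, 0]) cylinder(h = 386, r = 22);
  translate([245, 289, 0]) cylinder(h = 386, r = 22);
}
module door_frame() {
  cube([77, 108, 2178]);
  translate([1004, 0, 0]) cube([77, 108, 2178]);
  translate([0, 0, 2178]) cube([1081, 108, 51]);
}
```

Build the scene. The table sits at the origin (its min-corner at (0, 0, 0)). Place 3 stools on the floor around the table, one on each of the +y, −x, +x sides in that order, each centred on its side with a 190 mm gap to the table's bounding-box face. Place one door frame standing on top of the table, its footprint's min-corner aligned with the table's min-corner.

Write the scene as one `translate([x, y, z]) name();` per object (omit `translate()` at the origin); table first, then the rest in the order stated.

table();
translate([493, 789, 0]) stool();
translate([-457, 144, 0]) stool();
translate([1443, 144, 0]) stool();
translate([0, 0, 772]) door_frame();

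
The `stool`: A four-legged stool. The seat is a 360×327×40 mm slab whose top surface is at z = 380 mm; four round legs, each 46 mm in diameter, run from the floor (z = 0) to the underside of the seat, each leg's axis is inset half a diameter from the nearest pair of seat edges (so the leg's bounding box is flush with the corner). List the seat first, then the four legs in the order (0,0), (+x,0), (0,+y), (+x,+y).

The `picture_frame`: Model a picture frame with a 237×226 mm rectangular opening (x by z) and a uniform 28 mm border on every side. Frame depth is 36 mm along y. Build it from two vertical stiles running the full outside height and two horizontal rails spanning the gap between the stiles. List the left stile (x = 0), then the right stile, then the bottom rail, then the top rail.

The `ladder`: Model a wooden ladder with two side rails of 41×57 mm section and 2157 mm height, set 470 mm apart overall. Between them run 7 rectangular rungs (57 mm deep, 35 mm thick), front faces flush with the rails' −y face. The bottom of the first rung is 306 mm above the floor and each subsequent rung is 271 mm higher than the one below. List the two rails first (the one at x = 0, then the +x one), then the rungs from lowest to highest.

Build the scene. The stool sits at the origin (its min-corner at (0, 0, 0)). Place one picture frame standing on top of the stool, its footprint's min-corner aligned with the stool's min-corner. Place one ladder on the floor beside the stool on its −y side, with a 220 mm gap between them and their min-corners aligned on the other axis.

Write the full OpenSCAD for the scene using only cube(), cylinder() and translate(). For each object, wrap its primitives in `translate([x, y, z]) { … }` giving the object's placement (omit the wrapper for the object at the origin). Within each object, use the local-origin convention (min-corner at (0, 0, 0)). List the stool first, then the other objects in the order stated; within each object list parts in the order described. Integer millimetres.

translate([0, 0, 340]) cube([360, 327, 40]);
translate([23, 23, 0]) cylinder(h = 340, r = 23);
translate([337, 23, 0]) cylinder(h = 340, r = 23);
translate([23, 304, 0]) cylinder(h = 340, r = 23);
translate([337, 304, 0]) cylinder(h = 340, r = 23);
translate([0, 0, 380]) {
  cube([28, 36, 282]);
  translate([265, 0, 0]) cube([28, 36, 282]);
  translate([28, 0, 0]) cube([237, 36, 28]);
  translate([28, 0, 254]) cube([237, 36, 28]);
}
translate([0, -277, 0]) {
  cube([41, 57, 2157]);
  translate([429, 0, 0]) cube([41, 57, 2157]);
  translate([41, 0, 306]) cube([388, 57, 35]);
  translate([41, 0, 577]) cube([388, 57, 35]);
  translate([41, 0, 848]) cube([388, 57, 35]);
  translate([41, 0, 1119]) cube([388, 57, 35]);
  translate([41, 0, 1390]) cube([388, 57, 35]);
  translate([41, 0, 1661]) cube([388, 57, 35]);
  translate([41, 0, 1932]) cube([388, 57, 35]);
}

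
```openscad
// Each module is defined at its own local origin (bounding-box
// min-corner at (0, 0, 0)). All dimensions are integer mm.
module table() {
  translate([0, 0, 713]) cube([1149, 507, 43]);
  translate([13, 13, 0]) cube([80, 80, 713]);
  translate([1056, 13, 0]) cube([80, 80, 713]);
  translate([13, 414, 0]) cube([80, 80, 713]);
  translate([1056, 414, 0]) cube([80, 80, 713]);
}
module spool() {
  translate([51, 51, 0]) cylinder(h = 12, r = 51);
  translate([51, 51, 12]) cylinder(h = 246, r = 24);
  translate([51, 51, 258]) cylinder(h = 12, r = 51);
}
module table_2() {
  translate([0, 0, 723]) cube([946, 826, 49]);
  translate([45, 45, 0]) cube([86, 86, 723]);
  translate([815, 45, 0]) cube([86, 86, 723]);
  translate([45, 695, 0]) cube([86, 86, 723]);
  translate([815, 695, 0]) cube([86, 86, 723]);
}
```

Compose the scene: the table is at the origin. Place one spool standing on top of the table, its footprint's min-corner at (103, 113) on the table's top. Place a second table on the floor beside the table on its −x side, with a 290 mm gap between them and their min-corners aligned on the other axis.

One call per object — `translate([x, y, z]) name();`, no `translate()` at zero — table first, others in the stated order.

table();
translate([103, 113, 756]) spool();
translate([-1236, 0, 0]) table_2();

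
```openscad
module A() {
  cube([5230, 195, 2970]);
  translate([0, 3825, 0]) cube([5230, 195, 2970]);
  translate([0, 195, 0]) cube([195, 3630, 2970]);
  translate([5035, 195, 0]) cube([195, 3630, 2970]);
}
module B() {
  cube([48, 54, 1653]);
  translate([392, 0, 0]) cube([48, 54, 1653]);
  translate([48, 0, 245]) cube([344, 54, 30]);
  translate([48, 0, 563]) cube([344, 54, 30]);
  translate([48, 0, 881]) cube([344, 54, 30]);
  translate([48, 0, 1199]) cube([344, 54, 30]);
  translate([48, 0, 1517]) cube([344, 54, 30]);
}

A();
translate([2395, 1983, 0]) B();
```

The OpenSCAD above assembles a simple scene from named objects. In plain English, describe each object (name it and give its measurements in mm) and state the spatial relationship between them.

A is a box-shaped house frame (walls only): outside footprint 5230×4020 mm, wall height 2970 mm, wall thickness 195 mm. The two y-facing walls run the full x-width; the two x-facing walls fit between the inner faces of the y-facing walls.

B is a straight ladder. Two 48×54 mm vertical rails, 1653 mm tall, stand 440 mm apart (outside-to-outside) with their front faces coplanar on the −y side. 5 rungs, each 54 mm deep and 30 mm tall, span between the inner faces of the rails, front faces flush with the rails. The lowest rung's underside is at z = 245 mm and rungs are spaced 318 mm apart (underside to underside).

The ladder sits inside the house frame, centred.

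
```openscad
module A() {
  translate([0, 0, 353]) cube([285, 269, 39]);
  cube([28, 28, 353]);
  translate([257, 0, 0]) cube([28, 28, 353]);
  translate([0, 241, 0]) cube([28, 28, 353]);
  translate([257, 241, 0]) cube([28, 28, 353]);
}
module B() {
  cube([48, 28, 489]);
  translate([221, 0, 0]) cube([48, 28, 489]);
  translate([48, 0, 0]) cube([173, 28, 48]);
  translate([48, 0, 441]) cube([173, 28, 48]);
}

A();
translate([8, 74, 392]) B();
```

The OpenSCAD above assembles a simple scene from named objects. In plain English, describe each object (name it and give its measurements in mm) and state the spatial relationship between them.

A is a simple wooden stool: a rectangular seat 285 mm (x) by 269 mm (y), 39 mm thick, top face at z = 392 mm, on four square legs, each 28×28 mm in cross-section. The legs rest on z = 0, each flush with a corner of the seat.

B is a rectangular picture frame lying in the x–z plane (depth along y). The opening is 173 mm wide (x) by 393 mm tall (z), surrounded by a border 48 mm wide on all four sides. The frame is 28 mm deep and is made of two full-height vertical stiles with two horizontal rails fitted between them.

The picture frame is on top of the stool.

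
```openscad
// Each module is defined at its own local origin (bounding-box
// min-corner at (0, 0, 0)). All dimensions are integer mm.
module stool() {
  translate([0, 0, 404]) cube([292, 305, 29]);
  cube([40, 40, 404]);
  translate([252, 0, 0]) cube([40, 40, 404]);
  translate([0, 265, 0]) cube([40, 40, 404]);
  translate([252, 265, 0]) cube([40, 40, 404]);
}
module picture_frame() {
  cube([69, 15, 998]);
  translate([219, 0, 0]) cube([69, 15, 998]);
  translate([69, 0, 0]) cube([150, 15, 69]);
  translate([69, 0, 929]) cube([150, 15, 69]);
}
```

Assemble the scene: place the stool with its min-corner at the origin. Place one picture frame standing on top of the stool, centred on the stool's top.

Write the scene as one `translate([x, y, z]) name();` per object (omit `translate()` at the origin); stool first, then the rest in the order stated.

stool();
translate([2, 145, 433]) picture_frame();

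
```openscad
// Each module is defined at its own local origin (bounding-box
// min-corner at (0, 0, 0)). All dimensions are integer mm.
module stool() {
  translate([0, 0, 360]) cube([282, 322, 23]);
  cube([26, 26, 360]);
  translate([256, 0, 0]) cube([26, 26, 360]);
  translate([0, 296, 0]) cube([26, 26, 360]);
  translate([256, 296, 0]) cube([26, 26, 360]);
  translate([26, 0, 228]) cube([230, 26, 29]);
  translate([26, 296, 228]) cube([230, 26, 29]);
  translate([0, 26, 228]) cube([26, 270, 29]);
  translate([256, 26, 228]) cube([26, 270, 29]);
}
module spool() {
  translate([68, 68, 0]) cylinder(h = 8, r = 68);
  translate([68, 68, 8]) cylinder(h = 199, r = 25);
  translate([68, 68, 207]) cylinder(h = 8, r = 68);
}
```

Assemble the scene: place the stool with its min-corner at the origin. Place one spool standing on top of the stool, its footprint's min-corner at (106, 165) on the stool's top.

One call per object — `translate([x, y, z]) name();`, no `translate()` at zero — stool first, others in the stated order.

stool();
translate([106, 165, 383]) spool();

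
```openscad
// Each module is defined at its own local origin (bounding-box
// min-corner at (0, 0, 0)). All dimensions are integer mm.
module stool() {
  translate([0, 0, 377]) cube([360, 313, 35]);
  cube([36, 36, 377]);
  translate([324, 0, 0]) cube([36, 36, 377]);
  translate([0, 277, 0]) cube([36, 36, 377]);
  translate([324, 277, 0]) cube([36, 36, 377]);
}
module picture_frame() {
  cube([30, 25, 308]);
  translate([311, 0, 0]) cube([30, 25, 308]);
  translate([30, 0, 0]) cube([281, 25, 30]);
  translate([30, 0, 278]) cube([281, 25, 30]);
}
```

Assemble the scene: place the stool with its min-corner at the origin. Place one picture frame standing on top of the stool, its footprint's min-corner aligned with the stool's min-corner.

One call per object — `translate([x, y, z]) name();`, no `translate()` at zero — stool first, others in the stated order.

stool();
translate([0, 0, 412]) picture_frame();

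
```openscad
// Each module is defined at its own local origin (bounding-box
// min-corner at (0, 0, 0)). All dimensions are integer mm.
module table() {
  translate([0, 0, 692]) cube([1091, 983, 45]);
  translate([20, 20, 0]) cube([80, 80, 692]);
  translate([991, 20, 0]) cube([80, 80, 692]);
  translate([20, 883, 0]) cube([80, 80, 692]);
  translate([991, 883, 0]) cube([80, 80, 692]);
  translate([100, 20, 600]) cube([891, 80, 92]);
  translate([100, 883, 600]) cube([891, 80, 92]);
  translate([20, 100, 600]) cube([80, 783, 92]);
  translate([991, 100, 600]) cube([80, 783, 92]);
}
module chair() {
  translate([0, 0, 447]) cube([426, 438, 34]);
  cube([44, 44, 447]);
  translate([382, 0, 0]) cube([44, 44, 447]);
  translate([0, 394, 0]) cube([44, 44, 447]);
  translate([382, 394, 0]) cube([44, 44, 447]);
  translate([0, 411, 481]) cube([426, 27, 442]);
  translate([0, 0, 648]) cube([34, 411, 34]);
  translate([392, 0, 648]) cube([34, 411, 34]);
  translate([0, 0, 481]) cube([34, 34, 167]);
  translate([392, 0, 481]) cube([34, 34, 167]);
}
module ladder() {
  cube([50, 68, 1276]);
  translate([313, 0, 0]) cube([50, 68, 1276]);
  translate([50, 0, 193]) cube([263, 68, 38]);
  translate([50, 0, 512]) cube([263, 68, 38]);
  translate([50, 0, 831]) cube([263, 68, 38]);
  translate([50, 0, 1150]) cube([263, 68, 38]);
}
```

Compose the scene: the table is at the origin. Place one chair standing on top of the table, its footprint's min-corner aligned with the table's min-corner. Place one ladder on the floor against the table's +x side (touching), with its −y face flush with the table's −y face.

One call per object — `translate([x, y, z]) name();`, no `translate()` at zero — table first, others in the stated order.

table();
translate([0, 0, 737]) chair();
translate([1091, 0, 0]) ladder();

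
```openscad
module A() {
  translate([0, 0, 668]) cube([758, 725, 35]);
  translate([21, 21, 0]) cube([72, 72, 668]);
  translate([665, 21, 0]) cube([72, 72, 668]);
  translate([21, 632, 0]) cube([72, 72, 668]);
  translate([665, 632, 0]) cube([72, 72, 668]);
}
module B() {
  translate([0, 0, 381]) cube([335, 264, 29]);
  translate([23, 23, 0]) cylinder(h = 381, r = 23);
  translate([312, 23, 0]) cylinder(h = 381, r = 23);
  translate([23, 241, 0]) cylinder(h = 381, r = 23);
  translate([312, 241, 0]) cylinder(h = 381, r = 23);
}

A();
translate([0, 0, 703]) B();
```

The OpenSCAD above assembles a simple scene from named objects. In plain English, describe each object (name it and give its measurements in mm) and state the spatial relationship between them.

A is a table: top 758 mm (x) × 725 mm (y), 35 mm thick, upper face at z = 703 mm, on four 72×72 mm square legs, each inset 21 mm from the nearest pair of top edges, running from z = 0 to the bottom of the top.

B is a four-legged stool. The seat is 335×264 mm, 29 mm thick, top at z = 410 mm. It stands on four round legs, each 46 mm in diameter, from z = 0 to the seat underside, each leg's axis is inset half a diameter from the nearest pair of seat edges (so the leg's bounding box is flush with the corner).

The stool is on top of the table.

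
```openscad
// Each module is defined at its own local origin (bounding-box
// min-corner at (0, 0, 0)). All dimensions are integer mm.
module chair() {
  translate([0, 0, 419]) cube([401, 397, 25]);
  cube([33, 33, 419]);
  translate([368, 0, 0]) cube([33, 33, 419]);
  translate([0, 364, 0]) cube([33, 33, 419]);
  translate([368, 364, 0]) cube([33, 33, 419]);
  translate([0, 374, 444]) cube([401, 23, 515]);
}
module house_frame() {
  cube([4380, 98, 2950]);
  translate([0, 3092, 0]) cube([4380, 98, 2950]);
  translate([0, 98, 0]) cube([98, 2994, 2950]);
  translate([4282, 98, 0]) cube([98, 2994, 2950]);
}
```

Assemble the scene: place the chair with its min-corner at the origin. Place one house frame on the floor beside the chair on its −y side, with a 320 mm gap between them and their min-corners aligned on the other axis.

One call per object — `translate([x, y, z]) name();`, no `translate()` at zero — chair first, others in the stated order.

chair();
translate([0, -3510, 0]) house_frame();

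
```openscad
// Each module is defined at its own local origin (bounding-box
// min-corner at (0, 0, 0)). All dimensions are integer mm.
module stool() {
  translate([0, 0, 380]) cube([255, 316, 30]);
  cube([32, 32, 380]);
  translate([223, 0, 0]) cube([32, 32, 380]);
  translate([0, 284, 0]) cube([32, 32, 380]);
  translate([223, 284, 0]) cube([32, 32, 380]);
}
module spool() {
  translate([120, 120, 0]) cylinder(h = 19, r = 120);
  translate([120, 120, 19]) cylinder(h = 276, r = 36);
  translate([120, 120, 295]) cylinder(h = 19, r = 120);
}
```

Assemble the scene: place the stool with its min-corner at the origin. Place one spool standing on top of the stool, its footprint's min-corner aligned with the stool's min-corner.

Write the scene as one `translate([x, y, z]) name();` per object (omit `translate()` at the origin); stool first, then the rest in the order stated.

stool();
translate([0, 0, 410]) spool();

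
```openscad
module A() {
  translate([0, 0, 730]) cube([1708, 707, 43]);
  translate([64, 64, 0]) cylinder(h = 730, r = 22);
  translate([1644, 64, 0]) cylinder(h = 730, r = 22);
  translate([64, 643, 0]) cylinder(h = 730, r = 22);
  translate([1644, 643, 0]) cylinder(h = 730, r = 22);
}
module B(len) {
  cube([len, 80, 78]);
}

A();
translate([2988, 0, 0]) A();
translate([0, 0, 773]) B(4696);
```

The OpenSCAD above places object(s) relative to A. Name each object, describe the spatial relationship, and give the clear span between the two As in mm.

Second table starts at x = 2988; first ends at x = 1708; clear span = 2988 − 1708 = 1280 mm.

A is a table. B is a beam. A beam spans the tops of two tables. The clear span between the two tables is 1280 mm.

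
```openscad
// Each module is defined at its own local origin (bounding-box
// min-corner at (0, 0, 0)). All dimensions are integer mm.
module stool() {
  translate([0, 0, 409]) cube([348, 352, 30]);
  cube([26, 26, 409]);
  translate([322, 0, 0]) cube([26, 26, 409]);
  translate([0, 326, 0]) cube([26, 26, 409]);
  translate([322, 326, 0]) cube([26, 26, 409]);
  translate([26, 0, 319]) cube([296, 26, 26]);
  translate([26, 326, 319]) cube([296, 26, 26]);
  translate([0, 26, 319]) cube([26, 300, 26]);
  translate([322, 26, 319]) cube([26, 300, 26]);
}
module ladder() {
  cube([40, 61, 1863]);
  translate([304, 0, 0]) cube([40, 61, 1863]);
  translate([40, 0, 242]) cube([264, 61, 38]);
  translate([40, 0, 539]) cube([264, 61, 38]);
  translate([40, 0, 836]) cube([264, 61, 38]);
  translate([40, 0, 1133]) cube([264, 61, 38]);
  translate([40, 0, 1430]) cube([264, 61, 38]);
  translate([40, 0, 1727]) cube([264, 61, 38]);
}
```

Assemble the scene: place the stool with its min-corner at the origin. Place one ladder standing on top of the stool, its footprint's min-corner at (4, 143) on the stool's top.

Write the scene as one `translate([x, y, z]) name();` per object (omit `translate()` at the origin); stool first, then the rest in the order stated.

stool();
translate([4, 143, 439]) ladder();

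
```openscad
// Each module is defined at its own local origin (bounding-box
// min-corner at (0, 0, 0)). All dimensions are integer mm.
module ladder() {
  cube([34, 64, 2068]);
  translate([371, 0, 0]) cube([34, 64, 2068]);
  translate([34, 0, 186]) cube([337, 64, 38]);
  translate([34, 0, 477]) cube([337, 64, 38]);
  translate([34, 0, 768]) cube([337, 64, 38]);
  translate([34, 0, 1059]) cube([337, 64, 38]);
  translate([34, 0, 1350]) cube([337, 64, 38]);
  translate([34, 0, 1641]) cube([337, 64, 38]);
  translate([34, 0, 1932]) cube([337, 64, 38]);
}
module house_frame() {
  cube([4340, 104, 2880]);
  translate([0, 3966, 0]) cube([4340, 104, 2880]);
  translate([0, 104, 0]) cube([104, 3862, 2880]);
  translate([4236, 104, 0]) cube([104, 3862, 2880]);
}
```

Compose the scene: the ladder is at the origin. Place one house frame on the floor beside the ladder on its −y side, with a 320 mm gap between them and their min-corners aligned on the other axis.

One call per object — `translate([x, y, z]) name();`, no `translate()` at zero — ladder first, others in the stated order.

ladder();
translate([0, -4390, 0]) house_frame();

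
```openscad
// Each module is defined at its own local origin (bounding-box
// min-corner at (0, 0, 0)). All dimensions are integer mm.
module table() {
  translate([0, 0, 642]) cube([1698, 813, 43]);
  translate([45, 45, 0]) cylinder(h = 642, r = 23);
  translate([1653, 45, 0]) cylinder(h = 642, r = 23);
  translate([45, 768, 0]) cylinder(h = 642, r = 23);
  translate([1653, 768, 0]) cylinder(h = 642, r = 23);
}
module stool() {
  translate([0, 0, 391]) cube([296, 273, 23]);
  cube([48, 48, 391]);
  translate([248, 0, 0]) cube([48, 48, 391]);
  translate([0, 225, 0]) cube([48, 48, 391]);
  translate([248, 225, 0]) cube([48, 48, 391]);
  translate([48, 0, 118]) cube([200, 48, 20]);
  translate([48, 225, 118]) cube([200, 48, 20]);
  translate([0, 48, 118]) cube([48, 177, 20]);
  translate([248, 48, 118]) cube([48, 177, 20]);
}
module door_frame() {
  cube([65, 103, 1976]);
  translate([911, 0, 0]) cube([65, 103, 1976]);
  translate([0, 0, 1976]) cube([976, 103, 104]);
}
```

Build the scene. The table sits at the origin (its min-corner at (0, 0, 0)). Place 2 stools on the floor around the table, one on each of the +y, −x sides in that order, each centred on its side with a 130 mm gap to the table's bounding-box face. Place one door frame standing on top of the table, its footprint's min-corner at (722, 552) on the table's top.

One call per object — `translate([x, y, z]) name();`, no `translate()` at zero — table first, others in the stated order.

table();
translate([701, 943, 0]) stool();
translate([-426, 270, 0]) stool();
translate([722, 552, 685]) door_frame();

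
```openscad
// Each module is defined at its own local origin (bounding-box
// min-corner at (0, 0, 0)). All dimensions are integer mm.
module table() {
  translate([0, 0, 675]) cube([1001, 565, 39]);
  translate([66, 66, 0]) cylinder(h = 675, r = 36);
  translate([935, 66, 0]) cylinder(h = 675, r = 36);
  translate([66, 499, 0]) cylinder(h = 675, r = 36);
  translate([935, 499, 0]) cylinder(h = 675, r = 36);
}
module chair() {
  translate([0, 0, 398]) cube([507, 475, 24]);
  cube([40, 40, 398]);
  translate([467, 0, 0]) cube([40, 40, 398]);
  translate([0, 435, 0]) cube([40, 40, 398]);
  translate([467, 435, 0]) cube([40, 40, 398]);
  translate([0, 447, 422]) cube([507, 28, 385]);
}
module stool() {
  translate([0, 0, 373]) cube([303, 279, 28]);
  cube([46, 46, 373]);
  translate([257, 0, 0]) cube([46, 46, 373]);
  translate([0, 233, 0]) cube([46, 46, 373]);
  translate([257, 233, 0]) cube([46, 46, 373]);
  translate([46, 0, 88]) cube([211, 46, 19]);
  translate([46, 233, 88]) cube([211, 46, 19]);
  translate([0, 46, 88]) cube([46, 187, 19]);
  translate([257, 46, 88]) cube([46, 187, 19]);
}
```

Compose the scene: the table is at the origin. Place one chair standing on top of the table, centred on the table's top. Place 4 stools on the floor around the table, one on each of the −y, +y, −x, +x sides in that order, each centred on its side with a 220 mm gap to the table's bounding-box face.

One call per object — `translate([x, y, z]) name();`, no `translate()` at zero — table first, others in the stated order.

table();
translate([247, 45, 714]) chair();
translate([349, -499, 0]) stool();
translate([349, 785, 0]) stool();
translate([-523, 143, 0]) stool();
translate([1221, 143, 0]) stool();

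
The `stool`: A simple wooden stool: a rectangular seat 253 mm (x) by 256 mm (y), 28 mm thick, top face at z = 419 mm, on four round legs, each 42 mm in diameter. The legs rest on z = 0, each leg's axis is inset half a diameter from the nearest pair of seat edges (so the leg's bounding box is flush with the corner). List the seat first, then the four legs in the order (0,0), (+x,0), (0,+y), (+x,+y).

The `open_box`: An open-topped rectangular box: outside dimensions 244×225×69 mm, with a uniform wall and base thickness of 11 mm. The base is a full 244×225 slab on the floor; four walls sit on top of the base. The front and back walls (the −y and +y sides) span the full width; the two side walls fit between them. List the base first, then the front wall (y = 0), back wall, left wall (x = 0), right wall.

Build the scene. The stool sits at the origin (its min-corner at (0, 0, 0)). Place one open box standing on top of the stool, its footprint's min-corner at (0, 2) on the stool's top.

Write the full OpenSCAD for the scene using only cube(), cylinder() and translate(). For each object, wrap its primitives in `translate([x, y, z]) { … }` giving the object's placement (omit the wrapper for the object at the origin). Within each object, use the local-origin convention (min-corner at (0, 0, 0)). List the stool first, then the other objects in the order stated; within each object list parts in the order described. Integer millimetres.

translate([0, 0, 391]) cube([253, 256, 28]);
translate([21, 21, 0]) cylinder(h = 391, r = 21);
translate([232, 21, 0]) cylinder(h = 391, r = 21);
translate([21, 235, 0]) cylinder(h = 391, r = 21);
translate([232, 235, 0]) cylinder(h = 391, r = 21);
translate([0, 2, 419]) {
  cube([244, 225, 11]);
  translate([0, 0, 11]) cube([244, 11, 58]);
  translate([0, 214, 11]) cube([244, 11, 58]);
  translate([0, 11, 11]) cube([11, 203, 58]);
  translate([233, 11, 11]) cube([11, 203, 58]);
}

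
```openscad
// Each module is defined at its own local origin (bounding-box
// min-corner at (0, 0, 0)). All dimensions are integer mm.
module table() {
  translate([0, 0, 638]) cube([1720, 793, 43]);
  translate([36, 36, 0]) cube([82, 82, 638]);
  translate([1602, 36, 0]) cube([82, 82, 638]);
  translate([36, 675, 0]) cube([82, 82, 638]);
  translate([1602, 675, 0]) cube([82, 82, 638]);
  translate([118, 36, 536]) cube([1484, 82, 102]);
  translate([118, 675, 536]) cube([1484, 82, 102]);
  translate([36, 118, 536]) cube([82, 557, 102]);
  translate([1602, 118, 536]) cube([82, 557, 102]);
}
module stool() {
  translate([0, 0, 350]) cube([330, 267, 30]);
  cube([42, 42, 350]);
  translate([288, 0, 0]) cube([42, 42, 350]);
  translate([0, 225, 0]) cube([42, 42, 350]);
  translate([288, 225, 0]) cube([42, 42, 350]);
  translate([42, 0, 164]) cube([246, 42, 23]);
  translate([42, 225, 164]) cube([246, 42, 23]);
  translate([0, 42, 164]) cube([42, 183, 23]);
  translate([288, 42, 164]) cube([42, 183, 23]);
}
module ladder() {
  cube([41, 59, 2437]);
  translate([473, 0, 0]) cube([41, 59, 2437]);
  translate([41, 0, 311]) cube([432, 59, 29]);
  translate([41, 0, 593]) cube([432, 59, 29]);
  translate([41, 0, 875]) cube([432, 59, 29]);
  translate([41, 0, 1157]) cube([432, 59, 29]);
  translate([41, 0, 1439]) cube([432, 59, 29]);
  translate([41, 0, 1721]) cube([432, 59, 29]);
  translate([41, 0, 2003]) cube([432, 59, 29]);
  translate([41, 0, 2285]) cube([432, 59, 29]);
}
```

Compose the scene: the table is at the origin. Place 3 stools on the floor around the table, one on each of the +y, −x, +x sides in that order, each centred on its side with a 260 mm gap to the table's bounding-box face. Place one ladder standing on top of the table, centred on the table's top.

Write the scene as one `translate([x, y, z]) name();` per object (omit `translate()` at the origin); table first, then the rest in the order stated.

table();
translate([695, 1053, 0]) stool();
translate([-590, 263, 0]) stool();
translate([1980, 263, 0]) stool();
translate([603, 367, 681]) ladder();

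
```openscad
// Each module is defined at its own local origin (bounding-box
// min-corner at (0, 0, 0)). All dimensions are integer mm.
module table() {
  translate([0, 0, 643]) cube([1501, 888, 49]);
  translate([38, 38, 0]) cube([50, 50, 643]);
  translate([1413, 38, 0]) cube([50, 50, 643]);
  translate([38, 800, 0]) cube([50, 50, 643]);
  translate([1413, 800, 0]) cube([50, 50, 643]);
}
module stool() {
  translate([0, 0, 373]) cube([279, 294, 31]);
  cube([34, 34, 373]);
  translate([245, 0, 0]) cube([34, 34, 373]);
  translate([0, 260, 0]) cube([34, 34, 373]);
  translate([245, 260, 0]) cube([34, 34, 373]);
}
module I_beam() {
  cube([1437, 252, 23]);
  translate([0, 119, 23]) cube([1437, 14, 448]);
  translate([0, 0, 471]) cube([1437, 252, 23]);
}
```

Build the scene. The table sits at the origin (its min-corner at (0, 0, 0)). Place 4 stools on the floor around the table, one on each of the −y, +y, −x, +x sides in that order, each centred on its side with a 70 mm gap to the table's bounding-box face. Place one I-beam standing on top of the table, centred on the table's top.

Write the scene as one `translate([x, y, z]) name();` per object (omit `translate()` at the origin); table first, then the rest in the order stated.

table();
translate([611, -364, 0]) stool();
translate([611, 958, 0]) stool();
translate([-349, 297, 0]) stool();
translate([1571, 297, 0]) stool();
translate([32, 318, 692]) I_beam();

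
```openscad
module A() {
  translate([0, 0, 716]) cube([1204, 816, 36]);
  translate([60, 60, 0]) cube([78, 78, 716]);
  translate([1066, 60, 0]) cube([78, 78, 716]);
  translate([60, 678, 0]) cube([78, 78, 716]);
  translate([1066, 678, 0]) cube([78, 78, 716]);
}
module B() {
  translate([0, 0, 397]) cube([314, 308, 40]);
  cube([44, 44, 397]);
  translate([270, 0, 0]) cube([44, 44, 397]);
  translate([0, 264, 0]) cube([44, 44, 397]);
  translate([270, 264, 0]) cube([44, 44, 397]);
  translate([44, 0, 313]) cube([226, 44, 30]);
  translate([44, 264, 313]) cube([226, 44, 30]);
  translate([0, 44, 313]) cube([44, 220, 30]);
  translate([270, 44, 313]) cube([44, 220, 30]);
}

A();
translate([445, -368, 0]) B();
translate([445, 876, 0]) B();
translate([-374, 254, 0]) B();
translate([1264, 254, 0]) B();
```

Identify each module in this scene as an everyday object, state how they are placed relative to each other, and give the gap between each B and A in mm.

Each stool's nearest face is 60 mm from the table's bounding box.

A is a table. B is a stool. Four stools sit around the table at the −y, +y, −x, +x sides. The gap between each stool and the table is 60 mm.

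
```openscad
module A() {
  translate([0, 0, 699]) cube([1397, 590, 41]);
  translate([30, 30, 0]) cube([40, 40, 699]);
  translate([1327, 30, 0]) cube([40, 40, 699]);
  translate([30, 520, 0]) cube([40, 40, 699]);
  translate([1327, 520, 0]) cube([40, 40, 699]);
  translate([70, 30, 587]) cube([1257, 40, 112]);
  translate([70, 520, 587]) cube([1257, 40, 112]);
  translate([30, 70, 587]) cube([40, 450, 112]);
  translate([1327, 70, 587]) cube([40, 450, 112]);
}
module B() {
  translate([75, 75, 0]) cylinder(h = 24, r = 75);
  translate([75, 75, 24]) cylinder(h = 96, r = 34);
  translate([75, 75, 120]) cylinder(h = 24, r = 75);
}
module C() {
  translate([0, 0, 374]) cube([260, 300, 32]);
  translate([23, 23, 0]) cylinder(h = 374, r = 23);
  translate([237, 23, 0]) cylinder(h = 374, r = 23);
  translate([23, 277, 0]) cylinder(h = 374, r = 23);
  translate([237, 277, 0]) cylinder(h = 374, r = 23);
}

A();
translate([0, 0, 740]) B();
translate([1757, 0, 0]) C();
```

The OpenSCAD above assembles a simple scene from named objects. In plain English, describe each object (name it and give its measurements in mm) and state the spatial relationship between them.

A is a rectangular dining table. The top is 1397×590×41 mm with its upper surface at z = 740 mm. It stands on four 40×40 mm square legs, each inset 30 mm from the nearest pair of top edges, running from the floor to the underside of the top. Four apron rails, 40 mm thick and 112 mm tall, run between adjacent legs with their top edges flush with the underside of the top and their outer faces flush with the legs' outer faces.

B is a spool: two coaxial disc flanges of radius 75 mm and thickness 24 mm, joined by a core cylinder of radius 34 mm and height 96 mm. The lower flange rests on z = 0 and the three cylinders share a vertical axis.

C is a four-legged stool. The seat is a 260×300×32 mm slab whose top surface is at z = 406 mm; four round legs, each 46 mm in diameter, run from the floor (z = 0) to the underside of the seat, each leg's axis is inset half a diameter from the nearest pair of seat edges (so the leg's bounding box is flush with the corner).

The spool is on top of the table. The stool is on the floor beside the table on its +x side.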